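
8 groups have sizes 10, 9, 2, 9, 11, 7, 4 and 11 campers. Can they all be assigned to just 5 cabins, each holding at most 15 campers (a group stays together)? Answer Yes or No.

Total = 63 campers; ⌈63/15⌉ = 5.
The bound of 5 does not rule out 5, but exhaustive search shows no assignment into 5 cabins of capacity 15 campers exists — the minimum is 6.

No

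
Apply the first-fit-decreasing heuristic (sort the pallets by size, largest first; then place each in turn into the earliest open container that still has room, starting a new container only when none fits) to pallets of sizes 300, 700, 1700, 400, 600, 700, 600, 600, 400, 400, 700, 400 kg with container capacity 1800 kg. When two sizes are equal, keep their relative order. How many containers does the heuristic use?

5

Sorted descending: 1700, 700, 700, 700, 600, 600, 600, 400, 400, 400, 400, 300.
  1700 → container 1 (new)  [load 1700/1800]
  700 → container 2 (new)  [load 700/1800]
  700 → container 2  [load 1400/1800]
  700 → container 3 (new)  [load 700/1800]
  600 → container 3  [load 1300/1800]
  600 → container 4 (new)  [load 600/1800]
  600 → container 4  [load 1200/1800]
  400 → container 2  [load 1800/1800]
  400 → container 3  [load 1700/1800]
  400 → container 4  [load 1600/1800]
  400 → container 5 (new)  [load 400/1800]
  300 → container 5  [load 700/1800]
5 containers opened.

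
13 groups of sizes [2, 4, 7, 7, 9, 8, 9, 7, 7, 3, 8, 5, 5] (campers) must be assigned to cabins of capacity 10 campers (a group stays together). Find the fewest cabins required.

Total = 9 + 9 + 8 + 8 + 7 + 7 + 7 + 7 + 5 + 5 + 4 + 3 + 2 = 81 campers.
Lower bound: ⌈81/10⌉ = 9 cabins.
A packing using 10 cabins:
  cabin 1: 9 = 9
  cabin 2: 9 = 9
  cabin 3: 8 + 2 = 10
  cabin 4: 8 = 8
  cabin 5: 7 + 3 = 10
  cabin 6: 7 = 7
  cabin 7: 7 = 7
  cabin 8: 7 = 7
  cabin 9: 5 + 5 = 10
  cabin 10: 4 = 4
No arrangement into 9 cabins stays within capacity, so 10 is optimal.

10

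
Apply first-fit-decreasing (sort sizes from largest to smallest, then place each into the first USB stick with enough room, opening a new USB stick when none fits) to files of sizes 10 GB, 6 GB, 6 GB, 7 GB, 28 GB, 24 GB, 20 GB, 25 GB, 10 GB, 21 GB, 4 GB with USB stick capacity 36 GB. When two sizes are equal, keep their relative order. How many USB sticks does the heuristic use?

Sorted descending: 28, 25, 24, 21, 20, 10, 10, 7, 6, 6, 4.
  28 → USB stick 1 (new)  [load 28/36]
  25 → USB stick 2 (new)  [load 25/36]
  24 → USB stick 3 (new)  [load 24/36]
  21 → USB stick 4 (new)  [load 21/36]
  20 → USB stick 5 (new)  [load 20/36]
  10 → USB stick 2  [load 35/36]
  10 → USB stick 3  [load 34/36]
  7 → USB stick 1  [load 35/36]
  6 → USB stick 4  [load 27/36]
  6 → USB stick 4  [load 33/36]
  4 → USB stick 5  [load 24/36]
5 USB sticks opened.

5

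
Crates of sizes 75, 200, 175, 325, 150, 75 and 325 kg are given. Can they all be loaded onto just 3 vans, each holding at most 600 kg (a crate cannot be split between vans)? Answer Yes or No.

Yes

A valid assignment using 3 vans:
  van 1: 325 + 200 + 75 = 600
  van 2: 325 + 175 + 75 = 575
  van 3: 150 = 150
Every load is within 600 kg, so 3 vans suffice.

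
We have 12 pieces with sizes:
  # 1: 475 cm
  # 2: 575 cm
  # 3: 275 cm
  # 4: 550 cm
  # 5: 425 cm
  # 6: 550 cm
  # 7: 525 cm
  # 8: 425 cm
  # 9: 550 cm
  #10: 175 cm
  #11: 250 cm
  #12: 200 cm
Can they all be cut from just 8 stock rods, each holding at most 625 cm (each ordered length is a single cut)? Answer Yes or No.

Total = 4975 cm; ⌈4975/625⌉ = 8.
The bound of 8 does not rule out 8, but exhaustive search shows no assignment into 8 stock rods of capacity 625 cm exists — the minimum is 9.

No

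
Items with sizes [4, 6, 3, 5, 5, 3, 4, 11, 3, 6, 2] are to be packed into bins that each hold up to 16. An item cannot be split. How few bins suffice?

4

Total = 11 + 6 + 6 + 5 + 5 + 4 + 4 + 3 + 3 + 3 + 2 = 52.
Lower bound: ⌈52/16⌉ = 4 bins.
A packing using 4 bins:
  bin 1: 11 + 5 = 16
  bin 2: 6 + 6 + 4 = 16
  bin 3: 5 + 4 + 3 + 3 = 15
  bin 4: 3 + 2 = 5
This matches the lower bound, so 4 is optimal.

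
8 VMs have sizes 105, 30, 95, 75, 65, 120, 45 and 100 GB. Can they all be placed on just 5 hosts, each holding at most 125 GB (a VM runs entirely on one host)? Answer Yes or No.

Total = 635 GB; ⌈635/125⌉ = 6.
At least 6 hosts are required, but only 5 are allowed.

No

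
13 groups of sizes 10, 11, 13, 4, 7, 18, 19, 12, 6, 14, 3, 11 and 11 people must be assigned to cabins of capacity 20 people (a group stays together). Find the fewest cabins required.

Total = 19 + 18 + 14 + 13 + 12 + 11 + 11 + 11 + 10 + 7 + 6 + 4 + 3 = 139 people.
Lower bound: ⌈139/20⌉ = 7 cabins.
Also, 8 groups each exceed 10 people, and no two of those can share a cabin, so at least 8 cabins are needed.
A packing using 9 cabins:
  cabin 1: 19 = 19
  cabin 2: 18 = 18
  cabin 3: 14 + 6 = 20
  cabin 4: 13 + 7 = 20
  cabin 5: 12 + 4 + 3 = 19
  cabin 6: 11 = 11
  cabin 7: 11 = 11
  cabin 8: 11 = 11
  cabin 9: 10 = 10
No arrangement into 8 cabins stays within capacity, so 9 is optimal.

9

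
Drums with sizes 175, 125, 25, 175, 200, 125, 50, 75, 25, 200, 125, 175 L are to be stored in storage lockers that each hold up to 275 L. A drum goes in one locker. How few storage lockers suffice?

Total = 200 + 200 + 175 + 175 + 175 + 125 + 125 + 125 + 75 + 50 + 25 + 25 = 1475 L.
Lower bound: ⌈1475/275⌉ = 6 storage lockers.
A packing using 7 storage lockers:
  locker 1: 200 + 75 = 275
  locker 2: 200 + 50 + 25 = 275
  locker 3: 175 + 25 = 200
  locker 4: 175 = 175
  locker 5: 175 = 175
  locker 6: 125 + 125 = 250
  locker 7: 125 = 125
No arrangement into 6 storage lockers stays within capacity, so 7 is optimal.

7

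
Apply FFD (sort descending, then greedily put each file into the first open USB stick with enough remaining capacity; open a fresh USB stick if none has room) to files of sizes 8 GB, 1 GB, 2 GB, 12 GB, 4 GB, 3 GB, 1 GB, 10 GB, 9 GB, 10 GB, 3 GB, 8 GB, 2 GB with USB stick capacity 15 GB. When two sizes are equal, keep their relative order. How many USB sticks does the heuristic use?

Sorted descending: 12, 10, 10, 9, 8, 8, 4, 3, 3, 2, 2, 1, 1.
  12 → USB stick 1 (new)  [load 12/15]
  10 → USB stick 2 (new)  [load 10/15]
  10 → USB stick 3 (new)  [load 10/15]
  9 → USB stick 4 (new)  [load 9/15]
  8 → USB stick 5 (new)  [load 8/15]
  8 → USB stick 6 (new)  [load 8/15]
  4 → USB stick 2  [load 14/15]
  3 → USB stick 1  [load 15/15]
  3 → USB stick 3  [load 13/15]
  2 → USB stick 3  [load 15/15]
  2 → USB stick 4  [load 11/15]
  1 → USB stick 2  [load 15/15]
  1 → USB stick 4  [load 12/15]
6 USB sticks opened.

6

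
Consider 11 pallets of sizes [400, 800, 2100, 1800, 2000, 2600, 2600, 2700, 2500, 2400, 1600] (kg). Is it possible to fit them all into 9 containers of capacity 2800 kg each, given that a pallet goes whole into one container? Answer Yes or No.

A valid assignment using 9 containers:
  container 1: 2700 = 2700
  container 2: 2600 = 2600
  container 3: 2600 = 2600
  container 4: 2500 = 2500
  container 5: 2400 + 400 = 2800
  container 6: 2100 = 2100
  container 7: 2000 + 800 = 2800
  container 8: 1800 = 1800
  container 9: 1600 = 1600
Every load is within 2800 kg, so 9 containers suffice.

Yes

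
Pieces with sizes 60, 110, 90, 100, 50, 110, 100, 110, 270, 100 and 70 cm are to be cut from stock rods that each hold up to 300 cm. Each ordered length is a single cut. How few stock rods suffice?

Total = 270 + 110 + 110 + 110 + 100 + 100 + 100 + 90 + 70 + 60 + 50 = 1170 cm.
Lower bound: ⌈1170/300⌉ = 4 stock rods.
A packing using 5 stock rods:
  stock rod 1: 270 = 270
  stock rod 2: 110 + 110 + 70 = 290
  stock rod 3: 110 + 100 + 90 = 300
  stock rod 4: 100 + 100 + 60 = 260
  stock rod 5: 50 = 50
No arrangement into 4 stock rods stays within capacity, so 5 is optimal.

5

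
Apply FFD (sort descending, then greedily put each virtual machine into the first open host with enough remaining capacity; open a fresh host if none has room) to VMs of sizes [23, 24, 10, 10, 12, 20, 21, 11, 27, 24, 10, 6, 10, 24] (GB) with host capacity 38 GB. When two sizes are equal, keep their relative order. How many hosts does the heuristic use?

7

Sorted descending: 27, 24, 24, 24, 23, 21, 20, 12, 11, 10, 10, 10, 10, 6.
  27 → host 1 (new)  [load 27/38]
  24 → host 2 (new)  [load 24/38]
  24 → host 3 (new)  [load 24/38]
  24 → host 4 (new)  [load 24/38]
  23 → host 5 (new)  [load 23/38]
  21 → host 6 (new)  [load 21/38]
  20 → host 7 (new)  [load 20/38]
  12 → host 2  [load 36/38]
  11 → host 1  [load 38/38]
  10 → host 3  [load 34/38]
  10 → host 4  [load 34/38]
  10 → host 5  [load 33/38]
  10 → host 6  [load 31/38]
  6 → host 6  [load 37/38]
7 hosts opened.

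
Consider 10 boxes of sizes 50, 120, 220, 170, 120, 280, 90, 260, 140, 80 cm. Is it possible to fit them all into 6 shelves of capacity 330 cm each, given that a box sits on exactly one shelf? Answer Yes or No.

A valid assignment using 5 shelves:
  shelf 1: 280 + 50 = 330
  shelf 2: 260 = 260
  shelf 3: 220 + 90 = 310
  shelf 4: 170 + 140 = 310
  shelf 5: 120 + 120 + 80 = 320
That uses only 5 ≤ 6, so 6 shelves are enough.

Yes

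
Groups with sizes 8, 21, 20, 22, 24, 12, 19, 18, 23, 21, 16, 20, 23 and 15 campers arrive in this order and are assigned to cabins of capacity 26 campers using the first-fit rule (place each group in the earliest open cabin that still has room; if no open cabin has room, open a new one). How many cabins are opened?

13

  8 → cabin 1 (new)  [load 8/26]
  21 → cabin 2 (new)  [load 21/26]
  20 → cabin 3 (new)  [load 20/26]
  22 → cabin 4 (new)  [load 22/26]
  24 → cabin 5 (new)  [load 24/26]
  12 → cabin 1  [load 20/26]
  19 → cabin 6 (new)  [load 19/26]
  18 → cabin 7 (new)  [load 18/26]
  23 → cabin 8 (new)  [load 23/26]
  21 → cabin 9 (new)  [load 21/26]
  16 → cabin 10 (new)  [load 16/26]
  20 → cabin 11 (new)  [load 20/26]
  23 → cabin 12 (new)  [load 23/26]
  15 → cabin 13 (new)  [load 15/26]
13 cabins opened.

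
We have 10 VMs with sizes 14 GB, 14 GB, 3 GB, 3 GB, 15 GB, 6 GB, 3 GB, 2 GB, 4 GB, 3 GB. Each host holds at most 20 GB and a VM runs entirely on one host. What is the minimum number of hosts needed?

4

Total = 15 + 14 + 14 + 6 + 4 + 3 + 3 + 3 + 3 + 2 = 67 GB.
Lower bound: ⌈67/20⌉ = 4 hosts.
A packing using 4 hosts:
  host 1: 15 + 4 = 19
  host 2: 14 + 6 = 20
  host 3: 14 + 3 + 3 = 20
  host 4: 3 + 3 + 2 = 8
This matches the lower bound, so 4 is optimal.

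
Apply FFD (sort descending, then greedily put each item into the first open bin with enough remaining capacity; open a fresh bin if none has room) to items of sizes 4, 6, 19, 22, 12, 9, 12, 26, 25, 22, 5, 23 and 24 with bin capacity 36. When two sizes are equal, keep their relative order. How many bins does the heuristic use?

7

Sorted descending: 26, 25, 24, 23, 22, 22, 19, 12, 12, 9, 6, 5, 4.
  26 → bin 1 (new)  [load 26/36]
  25 → bin 2 (new)  [load 25/36]
  24 → bin 3 (new)  [load 24/36]
  23 → bin 4 (new)  [load 23/36]
  22 → bin 5 (new)  [load 22/36]
  22 → bin 6 (new)  [load 22/36]
  19 → bin 7 (new)  [load 19/36]
  12 → bin 3  [load 36/36]
  12 → bin 4  [load 35/36]
  9 → bin 1  [load 35/36]
  6 → bin 2  [load 31/36]
  5 → bin 2  [load 36/36]
  4 → bin 5  [load 26/36]
7 bins opened.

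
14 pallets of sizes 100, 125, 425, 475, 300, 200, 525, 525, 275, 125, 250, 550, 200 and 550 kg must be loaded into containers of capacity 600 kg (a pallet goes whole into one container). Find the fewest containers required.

Total = 550 + 550 + 525 + 525 + 475 + 425 + 300 + 275 + 250 + 200 + 200 + 125 + 125 + 100 = 4625 kg.
Lower bound: ⌈4625/600⌉ = 8 containers.
A packing using 9 containers:
  container 1: 550 = 550
  container 2: 550 = 550
  container 3: 525 = 525
  container 4: 525 = 525
  container 5: 475 + 125 = 600
  container 6: 425 + 125 = 550
  container 7: 300 + 275 = 575
  container 8: 250 + 200 + 100 = 550
  container 9: 200 = 200
No arrangement into 8 containers stays within capacity, so 9 is optimal.

9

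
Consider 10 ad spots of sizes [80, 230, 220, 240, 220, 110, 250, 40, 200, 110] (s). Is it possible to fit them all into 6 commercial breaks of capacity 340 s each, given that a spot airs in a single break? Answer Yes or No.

Yes

A valid assignment using 6 commercial breaks:
  break 1: 250 + 80 = 330
  break 2: 240 + 40 = 280
  break 3: 230 + 110 = 340
  break 4: 220 + 110 = 330
  break 5: 220 = 220
  break 6: 200 = 200
Every load is within 340 s, so 6 commercial breaks suffice.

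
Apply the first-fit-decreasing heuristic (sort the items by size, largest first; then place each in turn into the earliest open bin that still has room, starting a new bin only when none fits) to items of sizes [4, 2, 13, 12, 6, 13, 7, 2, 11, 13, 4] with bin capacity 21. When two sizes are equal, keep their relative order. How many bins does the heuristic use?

5

Sorted descending: 13, 13, 13, 12, 11, 7, 6, 4, 4, 2, 2.
  13 → bin 1 (new)  [load 13/21]
  13 → bin 2 (new)  [load 13/21]
  13 → bin 3 (new)  [load 13/21]
  12 → bin 4 (new)  [load 12/21]
  11 → bin 5 (new)  [load 11/21]
  7 → bin 1  [load 20/21]
  6 → bin 2  [load 19/21]
  4 → bin 3  [load 17/21]
  4 → bin 3  [load 21/21]
  2 → bin 2  [load 21/21]
  2 → bin 4  [load 14/21]
5 bins opened.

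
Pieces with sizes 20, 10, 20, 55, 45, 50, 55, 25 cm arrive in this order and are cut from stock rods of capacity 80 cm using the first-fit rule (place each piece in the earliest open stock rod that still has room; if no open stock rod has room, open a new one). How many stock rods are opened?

  20 → stock rod 1 (new)  [load 20/80]
  10 → stock rod 1  [load 30/80]
  20 → stock rod 1  [load 50/80]
  55 → stock rod 2 (new)  [load 55/80]
  45 → stock rod 3 (new)  [load 45/80]
  50 → stock rod 4 (new)  [load 50/80]
  55 → stock rod 5 (new)  [load 55/80]
  25 → stock rod 1  [load 75/80]
5 stock rods opened.

5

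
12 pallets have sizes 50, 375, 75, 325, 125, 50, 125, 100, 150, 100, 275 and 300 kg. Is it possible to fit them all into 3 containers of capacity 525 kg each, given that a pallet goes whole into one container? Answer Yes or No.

Total = 2050 kg; ⌈2050/525⌉ = 4.
At least 4 containers are required, but only 3 are allowed.

No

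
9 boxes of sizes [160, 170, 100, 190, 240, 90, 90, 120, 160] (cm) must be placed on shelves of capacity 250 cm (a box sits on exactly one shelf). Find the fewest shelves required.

6

Total = 240 + 190 + 170 + 160 + 160 + 120 + 100 + 90 + 90 = 1320 cm.
Lower bound: ⌈1320/250⌉ = 6 shelves.
A packing using 6 shelves:
  shelf 1: 240 = 240
  shelf 2: 190 = 190
  shelf 3: 170 = 170
  shelf 4: 160 + 90 = 250
  shelf 5: 160 + 90 = 250
  shelf 6: 120 + 100 = 220
This matches the lower bound, so 6 is optimal.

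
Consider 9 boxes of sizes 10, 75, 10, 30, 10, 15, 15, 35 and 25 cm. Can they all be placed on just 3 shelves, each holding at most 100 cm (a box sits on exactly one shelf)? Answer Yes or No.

Yes

A valid assignment using 3 shelves:
  shelf 1: 75 + 25 = 100
  shelf 2: 35 + 30 + 15 + 15 = 95
  shelf 3: 10 + 10 + 10 = 30
Every load is within 100 cm, so 3 shelves suffice.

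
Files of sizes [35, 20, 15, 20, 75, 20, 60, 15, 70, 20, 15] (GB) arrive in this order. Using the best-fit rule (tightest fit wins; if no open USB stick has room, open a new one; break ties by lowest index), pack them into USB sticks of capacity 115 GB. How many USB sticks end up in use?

  35 → USB stick 1 (new)  [load 35/115]
  20 → USB stick 1  [load 55/115]
  15 → USB stick 1  [load 70/115]
  20 → USB stick 1  [load 90/115]
  75 → USB stick 2 (new)  [load 75/115]
  20 → USB stick 1  [load 110/115]
  60 → USB stick 3 (new)  [load 60/115]
  15 → USB stick 2  [load 90/115]
  70 → USB stick 4 (new)  [load 70/115]
  20 → USB stick 2  [load 110/115]
  15 → USB stick 4  [load 85/115]
4 USB sticks opened.

4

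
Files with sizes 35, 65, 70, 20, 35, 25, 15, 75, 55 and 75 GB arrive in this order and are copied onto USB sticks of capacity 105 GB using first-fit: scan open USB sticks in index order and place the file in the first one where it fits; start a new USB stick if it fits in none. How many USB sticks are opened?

  35 → USB stick 1 (new)  [load 35/105]
  65 → USB stick 1  [load 100/105]
  70 → USB stick 2 (new)  [load 70/105]
  20 → USB stick 2  [load 90/105]
  35 → USB stick 3 (new)  [load 35/105]
  25 → USB stick 3  [load 60/105]
  15 → USB stick 2  [load 105/105]
  75 → USB stick 4 (new)  [load 75/105]
  55 → USB stick 5 (new)  [load 55/105]
  75 → USB stick 6 (new)  [load 75/105]
6 USB sticks opened.

6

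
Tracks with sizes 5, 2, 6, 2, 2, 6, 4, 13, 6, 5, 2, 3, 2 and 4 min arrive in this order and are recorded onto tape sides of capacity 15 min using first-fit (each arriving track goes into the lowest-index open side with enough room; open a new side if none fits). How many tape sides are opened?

5

  5 → side 1 (new)  [load 5/15]
  2 → side 1  [load 7/15]
  6 → side 1  [load 13/15]
  2 → side 1  [load 15/15]
  2 → side 2 (new)  [load 2/15]
  6 → side 2  [load 8/15]
  4 → side 2  [load 12/15]
  13 → side 3 (new)  [load 13/15]
  6 → side 4 (new)  [load 6/15]
  5 → side 4  [load 11/15]
  2 → side 2  [load 14/15]
  3 → side 4  [load 14/15]
  2 → side 3  [load 15/15]
  4 → side 5 (new)  [load 4/15]
5 tape sides opened.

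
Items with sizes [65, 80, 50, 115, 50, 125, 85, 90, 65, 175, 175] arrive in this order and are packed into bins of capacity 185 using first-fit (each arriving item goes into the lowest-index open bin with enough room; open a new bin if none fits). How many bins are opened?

7

  65 → bin 1 (new)  [load 65/185]
  80 → bin 1  [load 145/185]
  50 → bin 2 (new)  [load 50/185]
  115 → bin 2  [load 165/185]
  50 → bin 3 (new)  [load 50/185]
  125 → bin 3  [load 175/185]
  85 → bin 4 (new)  [load 85/185]
  90 → bin 4  [load 175/185]
  65 → bin 5 (new)  [load 65/185]
  175 → bin 6 (new)  [load 175/185]
  175 → bin 7 (new)  [load 175/185]
7 bins opened.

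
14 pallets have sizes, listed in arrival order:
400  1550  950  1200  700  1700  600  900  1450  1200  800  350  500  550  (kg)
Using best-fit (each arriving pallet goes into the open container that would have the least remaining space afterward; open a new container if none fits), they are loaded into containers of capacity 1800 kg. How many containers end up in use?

8

  400 → container 1 (new)  [load 400/1800]
  1550 → container 2 (new)  [load 1550/1800]
  950 → container 1  [load 1350/1800]
  1200 → container 3 (new)  [load 1200/1800]
  700 → container 4 (new)  [load 700/1800]
  1700 → container 5 (new)  [load 1700/1800]
  600 → container 3  [load 1800/1800]
  900 → container 4  [load 1600/1800]
  1450 → container 6 (new)  [load 1450/1800]
  1200 → container 7 (new)  [load 1200/1800]
  800 → container 8 (new)  [load 800/1800]
  350 → container 6  [load 1800/1800]
  500 → container 7  [load 1700/1800]
  550 → container 8  [load 1350/1800]
8 containers opened.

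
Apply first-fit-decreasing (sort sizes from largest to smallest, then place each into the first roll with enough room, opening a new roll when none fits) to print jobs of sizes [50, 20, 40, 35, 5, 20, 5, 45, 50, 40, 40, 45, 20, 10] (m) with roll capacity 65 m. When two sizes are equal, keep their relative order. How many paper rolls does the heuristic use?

Sorted descending: 50, 50, 45, 45, 40, 40, 40, 35, 20, 20, 20, 10, 5, 5.
  50 → roll 1 (new)  [load 50/65]
  50 → roll 2 (new)  [load 50/65]
  45 → roll 3 (new)  [load 45/65]
  45 → roll 4 (new)  [load 45/65]
  40 → roll 5 (new)  [load 40/65]
  40 → roll 6 (new)  [load 40/65]
  40 → roll 7 (new)  [load 40/65]
  35 → roll 8 (new)  [load 35/65]
  20 → roll 3  [load 65/65]
  20 → roll 4  [load 65/65]
  20 → roll 5  [load 60/65]
  10 → roll 1  [load 60/65]
  5 → roll 1  [load 65/65]
  5 → roll 2  [load 55/65]
8 paper rolls opened.

8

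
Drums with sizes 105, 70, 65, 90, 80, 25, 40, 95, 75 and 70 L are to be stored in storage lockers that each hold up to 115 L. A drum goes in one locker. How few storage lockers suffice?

Total = 105 + 95 + 90 + 80 + 75 + 70 + 70 + 65 + 40 + 25 = 715 L.
Lower bound: ⌈715/115⌉ = 7 storage lockers.
Also, 8 drums each exceed 115/2 L, and no two of those can share a locker, so at least 8 storage lockers are needed.
A packing using 8 storage lockers:
  locker 1: 105 = 105
  locker 2: 95 = 95
  locker 3: 90 + 25 = 115
  locker 4: 80 = 80
  locker 5: 75 + 40 = 115
  locker 6: 70 = 70
  locker 7: 70 = 70
  locker 8: 65 = 65
This matches the lower bound, so 8 is optimal.

8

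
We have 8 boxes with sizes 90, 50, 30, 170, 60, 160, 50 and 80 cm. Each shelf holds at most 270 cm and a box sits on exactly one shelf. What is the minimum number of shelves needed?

3

Total = 170 + 160 + 90 + 80 + 60 + 50 + 50 + 30 = 690 cm.
Lower bound: ⌈690/270⌉ = 3 shelves.
A packing using 3 shelves:
  shelf 1: 170 + 90 = 260
  shelf 2: 160 + 80 + 30 = 270
  shelf 3: 60 + 50 + 50 = 160
This matches the lower bound, so 3 is optimal.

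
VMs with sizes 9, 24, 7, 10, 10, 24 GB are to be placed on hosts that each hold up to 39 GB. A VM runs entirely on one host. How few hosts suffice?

3

Total = 24 + 24 + 10 + 10 + 9 + 7 = 84 GB.
Lower bound: ⌈84/39⌉ = 3 hosts.
A packing using 3 hosts:
  host 1: 24 + 10 = 34
  host 2: 24 + 10 = 34
  host 3: 9 + 7 = 16
This matches the lower bound, so 3 is optimal.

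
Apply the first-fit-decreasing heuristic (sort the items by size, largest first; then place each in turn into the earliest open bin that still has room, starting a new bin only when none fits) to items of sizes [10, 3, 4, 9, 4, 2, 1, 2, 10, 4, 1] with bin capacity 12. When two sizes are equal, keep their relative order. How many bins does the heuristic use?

5

Sorted descending: 10, 10, 9, 4, 4, 4, 3, 2, 2, 1, 1.
  10 → bin 1 (new)  [load 10/12]
  10 → bin 2 (new)  [load 10/12]
  9 → bin 3 (new)  [load 9/12]
  4 → bin 4 (new)  [load 4/12]
  4 → bin 4  [load 8/12]
  4 → bin 4  [load 12/12]
  3 → bin 3  [load 12/12]
  2 → bin 1  [load 12/12]
  2 → bin 2  [load 12/12]
  1 → bin 5 (new)  [load 1/12]
  1 → bin 5  [load 2/12]
5 bins opened.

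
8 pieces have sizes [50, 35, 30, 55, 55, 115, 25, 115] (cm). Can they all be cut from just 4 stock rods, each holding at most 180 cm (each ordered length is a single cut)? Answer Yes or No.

Yes

A valid assignment using 3 stock rods:
  stock rod 1: 115 + 55 = 170
  stock rod 2: 115 + 55 = 170
  stock rod 3: 50 + 35 + 30 + 25 = 140
That uses only 3 ≤ 4, so 4 stock rods are enough.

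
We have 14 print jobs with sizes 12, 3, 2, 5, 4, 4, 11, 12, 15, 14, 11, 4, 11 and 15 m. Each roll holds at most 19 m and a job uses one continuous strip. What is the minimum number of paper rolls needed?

Total = 15 + 15 + 14 + 12 + 12 + 11 + 11 + 11 + 5 + 4 + 4 + 4 + 3 + 2 = 123 m.
Lower bound: ⌈123/19⌉ = 7 paper rolls.
Also, 8 print jobs each exceed 19/2 m, and no two of those can share a roll, so at least 8 paper rolls are needed.
A packing using 8 paper rolls:
  roll 1: 15 + 4 = 19
  roll 2: 15 + 4 = 19
  roll 3: 14 + 5 = 19
  roll 4: 12 + 4 + 3 = 19
  roll 5: 12 + 2 = 14
  roll 6: 11 = 11
  roll 7: 11 = 11
  roll 8: 11 = 11
This matches the lower bound, so 8 is optimal.

8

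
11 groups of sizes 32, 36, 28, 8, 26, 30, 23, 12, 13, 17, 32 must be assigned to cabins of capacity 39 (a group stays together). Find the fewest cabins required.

Total = 36 + 32 + 32 + 30 + 28 + 26 + 23 + 17 + 13 + 12 + 8 = 257.
Lower bound: ⌈257/39⌉ = 7 cabins.
A packing using 8 cabins:
  cabin 1: 36 = 36
  cabin 2: 32 = 32
  cabin 3: 32 = 32
  cabin 4: 30 + 8 = 38
  cabin 5: 28 = 28
  cabin 6: 26 + 13 = 39
  cabin 7: 23 + 12 = 35
  cabin 8: 17 = 17
No arrangement into 7 cabins stays within capacity, so 8 is optimal.

8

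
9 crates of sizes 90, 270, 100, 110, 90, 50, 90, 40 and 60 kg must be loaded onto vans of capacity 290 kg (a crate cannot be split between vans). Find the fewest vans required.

Total = 270 + 110 + 100 + 90 + 90 + 90 + 60 + 50 + 40 = 900 kg.
Lower bound: ⌈900/290⌉ = 4 vans.
A packing using 4 vans:
  van 1: 270 = 270
  van 2: 110 + 100 + 60 = 270
  van 3: 90 + 90 + 90 = 270
  van 4: 50 + 40 = 90
This matches the lower bound, so 4 is optimal.

4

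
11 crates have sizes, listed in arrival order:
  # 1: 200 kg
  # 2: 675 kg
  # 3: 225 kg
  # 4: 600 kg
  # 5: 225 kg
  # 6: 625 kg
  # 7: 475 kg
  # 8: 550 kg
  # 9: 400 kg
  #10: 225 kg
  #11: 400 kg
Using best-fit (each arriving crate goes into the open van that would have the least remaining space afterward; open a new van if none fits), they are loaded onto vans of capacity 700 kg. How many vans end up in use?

8

  200 → van 1 (new)  [load 200/700]
  675 → van 2 (new)  [load 675/700]
  225 → van 1  [load 425/700]
  600 → van 3 (new)  [load 600/700]
  225 → van 1  [load 650/700]
  625 → van 4 (new)  [load 625/700]
  475 → van 5 (new)  [load 475/700]
  550 → van 6 (new)  [load 550/700]
  400 → van 7 (new)  [load 400/700]
  225 → van 5  [load 700/700]
  400 → van 8 (new)  [load 400/700]
8 vans opened.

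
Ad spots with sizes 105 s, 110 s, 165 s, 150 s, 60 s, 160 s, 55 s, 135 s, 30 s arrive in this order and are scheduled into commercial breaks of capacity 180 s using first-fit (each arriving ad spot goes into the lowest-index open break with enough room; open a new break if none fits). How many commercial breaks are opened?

6

  105 → break 1 (new)  [load 105/180]
  110 → break 2 (new)  [load 110/180]
  165 → break 3 (new)  [load 165/180]
  150 → break 4 (new)  [load 150/180]
  60 → break 1  [load 165/180]
  160 → break 5 (new)  [load 160/180]
  55 → break 2  [load 165/180]
  135 → break 6 (new)  [load 135/180]
  30 → break 4  [load 180/180]
6 commercial breaks opened.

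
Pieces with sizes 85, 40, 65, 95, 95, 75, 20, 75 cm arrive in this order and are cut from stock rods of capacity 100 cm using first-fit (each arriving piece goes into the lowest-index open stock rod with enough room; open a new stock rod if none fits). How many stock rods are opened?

7

  85 → stock rod 1 (new)  [load 85/100]
  40 → stock rod 2 (new)  [load 40/100]
  65 → stock rod 3 (new)  [load 65/100]
  95 → stock rod 4 (new)  [load 95/100]
  95 → stock rod 5 (new)  [load 95/100]
  75 → stock rod 6 (new)  [load 75/100]
  20 → stock rod 2  [load 60/100]
  75 → stock rod 7 (new)  [load 75/100]
7 stock rods opened.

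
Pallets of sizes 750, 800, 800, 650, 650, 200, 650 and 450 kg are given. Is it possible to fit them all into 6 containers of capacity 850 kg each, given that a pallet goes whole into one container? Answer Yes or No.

Total = 4950 kg; ⌈4950/850⌉ = 6.
7 pallets each exceed half the capacity and cannot share a container, forcing at least 7 containers.
At least 7 containers are required, but only 6 are allowed.

No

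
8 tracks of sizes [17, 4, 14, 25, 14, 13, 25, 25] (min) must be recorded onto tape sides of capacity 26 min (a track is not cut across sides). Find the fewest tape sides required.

Total = 25 + 25 + 25 + 17 + 14 + 14 + 13 + 4 = 137 min.
Lower bound: ⌈137/26⌉ = 6 tape sides.
A packing using 7 tape sides:
  side 1: 25 = 25
  side 2: 25 = 25
  side 3: 25 = 25
  side 4: 17 + 4 = 21
  side 5: 14 = 14
  side 6: 14 = 14
  side 7: 13 = 13
No arrangement into 6 tape sides stays within capacity, so 7 is optimal.

7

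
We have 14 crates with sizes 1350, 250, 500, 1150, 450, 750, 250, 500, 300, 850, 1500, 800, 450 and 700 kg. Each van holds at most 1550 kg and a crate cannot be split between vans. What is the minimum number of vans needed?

Total = 1500 + 1350 + 1150 + 850 + 800 + 750 + 700 + 500 + 500 + 450 + 450 + 300 + 250 + 250 = 9800 kg.
Lower bound: ⌈9800/1550⌉ = 7 vans.
A packing using 7 vans:
  van 1: 1500 = 1500
  van 2: 1350 = 1350
  van 3: 1150 + 300 = 1450
  van 4: 850 + 700 = 1550
  van 5: 800 + 750 = 1550
  van 6: 500 + 500 + 450 = 1450
  van 7: 450 + 250 + 250 = 950
This matches the lower bound, so 7 is optimal.

7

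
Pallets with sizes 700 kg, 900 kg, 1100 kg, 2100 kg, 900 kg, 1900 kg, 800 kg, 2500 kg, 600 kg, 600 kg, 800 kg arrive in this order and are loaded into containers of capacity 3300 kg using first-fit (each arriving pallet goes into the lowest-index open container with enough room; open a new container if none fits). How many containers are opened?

  700 → container 1 (new)  [load 700/3300]
  900 → container 1  [load 1600/3300]
  1100 → container 1  [load 2700/3300]
  2100 → container 2 (new)  [load 2100/3300]
  900 → container 2  [load 3000/3300]
  1900 → container 3 (new)  [load 1900/3300]
  800 → container 3  [load 2700/3300]
  2500 → container 4 (new)  [load 2500/3300]
  600 → container 1  [load 3300/3300]
  600 → container 3  [load 3300/3300]
  800 → container 4  [load 3300/3300]
4 containers opened.

4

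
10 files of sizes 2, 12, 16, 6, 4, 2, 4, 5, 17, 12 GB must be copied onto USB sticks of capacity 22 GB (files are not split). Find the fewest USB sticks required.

Total = 17 + 16 + 12 + 12 + 6 + 5 + 4 + 4 + 2 + 2 = 80 GB.
Lower bound: ⌈80/22⌉ = 4 USB sticks.
A packing using 4 USB sticks:
  USB stick 1: 17 + 5 = 22
  USB stick 2: 16 + 6 = 22
  USB stick 3: 12 + 4 + 4 + 2 = 22
  USB stick 4: 12 + 2 = 14
This matches the lower bound, so 4 is optimal.

4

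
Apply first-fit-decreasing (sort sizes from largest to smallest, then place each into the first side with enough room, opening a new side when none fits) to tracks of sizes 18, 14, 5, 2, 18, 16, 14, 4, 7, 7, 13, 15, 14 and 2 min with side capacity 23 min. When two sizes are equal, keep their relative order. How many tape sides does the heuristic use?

Sorted descending: 18, 18, 16, 15, 14, 14, 14, 13, 7, 7, 5, 4, 2, 2.
  18 → side 1 (new)  [load 18/23]
  18 → side 2 (new)  [load 18/23]
  16 → side 3 (new)  [load 16/23]
  15 → side 4 (new)  [load 15/23]
  14 → side 5 (new)  [load 14/23]
  14 → side 6 (new)  [load 14/23]
  14 → side 7 (new)  [load 14/23]
  13 → side 8 (new)  [load 13/23]
  7 → side 3  [load 23/23]
  7 → side 4  [load 22/23]
  5 → side 1  [load 23/23]
  4 → side 2  [load 22/23]
  2 → side 5  [load 16/23]
  2 → side 5  [load 18/23]
8 tape sides opened.

8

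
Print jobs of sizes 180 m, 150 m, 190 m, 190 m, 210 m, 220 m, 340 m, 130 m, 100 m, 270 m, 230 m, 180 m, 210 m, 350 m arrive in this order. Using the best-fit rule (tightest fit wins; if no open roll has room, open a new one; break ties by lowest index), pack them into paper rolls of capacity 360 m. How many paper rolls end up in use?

11

  180 → roll 1 (new)  [load 180/360]
  150 → roll 1  [load 330/360]
  190 → roll 2 (new)  [load 190/360]
  190 → roll 3 (new)  [load 190/360]
  210 → roll 4 (new)  [load 210/360]
  220 → roll 5 (new)  [load 220/360]
  340 → roll 6 (new)  [load 340/360]
  130 → roll 5  [load 350/360]
  100 → roll 4  [load 310/360]
  270 → roll 7 (new)  [load 270/360]
  230 → roll 8 (new)  [load 230/360]
  180 → roll 9 (new)  [load 180/360]
  210 → roll 10 (new)  [load 210/360]
  350 → roll 11 (new)  [load 350/360]
11 paper rolls opened.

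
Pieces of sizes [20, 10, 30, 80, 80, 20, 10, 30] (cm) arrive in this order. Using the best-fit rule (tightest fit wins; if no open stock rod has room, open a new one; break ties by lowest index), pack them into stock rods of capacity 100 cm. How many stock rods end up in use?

3

  20 → stock rod 1 (new)  [load 20/100]
  10 → stock rod 1  [load 30/100]
  30 → stock rod 1  [load 60/100]
  80 → stock rod 2 (new)  [load 80/100]
  80 → stock rod 3 (new)  [load 80/100]
  20 → stock rod 2  [load 100/100]
  10 → stock rod 3  [load 90/100]
  30 → stock rod 1  [load 90/100]
3 stock rods opened.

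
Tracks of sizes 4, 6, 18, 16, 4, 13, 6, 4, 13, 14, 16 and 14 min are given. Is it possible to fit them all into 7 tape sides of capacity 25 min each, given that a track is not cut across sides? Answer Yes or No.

A valid assignment using 7 tape sides:
  side 1: 18 + 6 = 24
  side 2: 16 + 6 = 22
  side 3: 16 + 4 + 4 = 24
  side 4: 14 + 4 = 18
  side 5: 14 = 14
  side 6: 13 = 13
  side 7: 13 = 13
Every load is within 25 min, so 7 tape sides suffice.

Yes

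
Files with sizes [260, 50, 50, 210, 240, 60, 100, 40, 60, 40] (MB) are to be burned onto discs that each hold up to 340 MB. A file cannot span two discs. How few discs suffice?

4

Total = 260 + 240 + 210 + 100 + 60 + 60 + 50 + 50 + 40 + 40 = 1110 MB.
Lower bound: ⌈1110/340⌉ = 4 discs.
A packing using 4 discs:
  disc 1: 260 + 60 = 320
  disc 2: 240 + 100 = 340
  disc 3: 210 + 60 + 50 = 320
  disc 4: 50 + 40 + 40 = 130
This matches the lower bound, so 4 is optimal.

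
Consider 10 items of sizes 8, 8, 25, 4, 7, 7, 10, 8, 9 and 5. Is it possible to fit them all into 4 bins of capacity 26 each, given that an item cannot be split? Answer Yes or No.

A valid assignment using 4 bins:
  bin 1: 25 = 25
  bin 2: 10 + 9 + 7 = 26
  bin 3: 8 + 8 + 8 = 24
  bin 4: 7 + 5 + 4 = 16
Every load is within 26, so 4 bins suffice.

Yes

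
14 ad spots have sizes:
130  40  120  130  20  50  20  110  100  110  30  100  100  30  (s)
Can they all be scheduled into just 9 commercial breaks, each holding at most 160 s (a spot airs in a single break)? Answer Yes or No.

A valid assignment using 8 commercial breaks:
  break 1: 130 + 30 = 160
  break 2: 130 + 30 = 160
  break 3: 120 + 40 = 160
  break 4: 110 + 50 = 160
  break 5: 110 + 20 + 20 = 150
  break 6: 100 = 100
  break 7: 100 = 100
  break 8: 100 = 100
That uses only 8 ≤ 9, so 9 commercial breaks are enough.

Yes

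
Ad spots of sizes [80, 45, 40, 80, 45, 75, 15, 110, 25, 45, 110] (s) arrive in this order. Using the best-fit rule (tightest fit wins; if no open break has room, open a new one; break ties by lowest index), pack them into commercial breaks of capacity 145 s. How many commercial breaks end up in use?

  80 → break 1 (new)  [load 80/145]
  45 → break 1  [load 125/145]
  40 → break 2 (new)  [load 40/145]
  80 → break 2  [load 120/145]
  45 → break 3 (new)  [load 45/145]
  75 → break 3  [load 120/145]
  15 → break 1  [load 140/145]
  110 → break 4 (new)  [load 110/145]
  25 → break 2  [load 145/145]
  45 → break 5 (new)  [load 45/145]
  110 → break 6 (new)  [load 110/145]
6 commercial breaks opened.

6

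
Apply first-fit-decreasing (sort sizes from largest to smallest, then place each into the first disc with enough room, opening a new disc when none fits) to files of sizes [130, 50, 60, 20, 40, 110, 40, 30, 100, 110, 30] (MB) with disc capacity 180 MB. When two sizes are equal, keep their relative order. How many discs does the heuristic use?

5

Sorted descending: 130, 110, 110, 100, 60, 50, 40, 40, 30, 30, 20.
  130 → disc 1 (new)  [load 130/180]
  110 → disc 2 (new)  [load 110/180]
  110 → disc 3 (new)  [load 110/180]
  100 → disc 4 (new)  [load 100/180]
  60 → disc 2  [load 170/180]
  50 → disc 1  [load 180/180]
  40 → disc 3  [load 150/180]
  40 → disc 4  [load 140/180]
  30 → disc 3  [load 180/180]
  30 → disc 4  [load 170/180]
  20 → disc 5 (new)  [load 20/180]
5 discs opened.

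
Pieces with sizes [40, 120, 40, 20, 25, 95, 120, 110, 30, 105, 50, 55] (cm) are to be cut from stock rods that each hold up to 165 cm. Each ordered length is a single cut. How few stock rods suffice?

Total = 120 + 120 + 110 + 105 + 95 + 55 + 50 + 40 + 40 + 30 + 25 + 20 = 810 cm.
Lower bound: ⌈810/165⌉ = 5 stock rods.
A packing using 5 stock rods:
  stock rod 1: 120 + 40 = 160
  stock rod 2: 120 + 25 + 20 = 165
  stock rod 3: 110 + 55 = 165
  stock rod 4: 105 + 50 = 155
  stock rod 5: 95 + 40 + 30 = 165
This matches the lower bound, so 5 is optimal.

5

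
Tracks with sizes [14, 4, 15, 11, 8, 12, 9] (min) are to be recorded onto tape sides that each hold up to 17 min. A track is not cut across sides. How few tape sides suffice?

Total = 15 + 14 + 12 + 11 + 9 + 8 + 4 = 73 min.
Lower bound: ⌈73/17⌉ = 5 tape sides.
A packing using 5 tape sides:
  side 1: 15 = 15
  side 2: 14 = 14
  side 3: 12 + 4 = 16
  side 4: 11 = 11
  side 5: 9 + 8 = 17
This matches the lower bound, so 5 is optimal.

5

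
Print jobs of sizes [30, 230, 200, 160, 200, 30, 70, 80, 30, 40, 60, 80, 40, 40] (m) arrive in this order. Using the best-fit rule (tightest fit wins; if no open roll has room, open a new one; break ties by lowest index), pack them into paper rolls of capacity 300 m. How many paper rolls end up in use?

  30 → roll 1 (new)  [load 30/300]
  230 → roll 1  [load 260/300]
  200 → roll 2 (new)  [load 200/300]
  160 → roll 3 (new)  [load 160/300]
  200 → roll 4 (new)  [load 200/300]
  30 → roll 1  [load 290/300]
  70 → roll 2  [load 270/300]
  80 → roll 4  [load 280/300]
  30 → roll 2  [load 300/300]
  40 → roll 3  [load 200/300]
  60 → roll 3  [load 260/300]
  80 → roll 5 (new)  [load 80/300]
  40 → roll 3  [load 300/300]
  40 → roll 5  [load 120/300]
5 paper rolls opened.

5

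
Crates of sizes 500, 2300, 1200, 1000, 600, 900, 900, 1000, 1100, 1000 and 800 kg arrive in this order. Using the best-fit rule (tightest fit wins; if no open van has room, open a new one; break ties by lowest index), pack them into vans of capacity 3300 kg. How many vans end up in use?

4

  500 → van 1 (new)  [load 500/3300]
  2300 → van 1  [load 2800/3300]
  1200 → van 2 (new)  [load 1200/3300]
  1000 → van 2  [load 2200/3300]
  600 → van 2  [load 2800/3300]
  900 → van 3 (new)  [load 900/3300]
  900 → van 3  [load 1800/3300]
  1000 → van 3  [load 2800/3300]
  1100 → van 4 (new)  [load 1100/3300]
  1000 → van 4  [load 2100/3300]
  800 → van 4  [load 2900/3300]
4 vans opened.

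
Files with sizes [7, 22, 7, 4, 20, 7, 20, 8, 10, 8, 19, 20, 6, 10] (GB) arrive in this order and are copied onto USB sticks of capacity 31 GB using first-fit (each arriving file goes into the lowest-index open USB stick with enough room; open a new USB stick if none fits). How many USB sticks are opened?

6

  7 → USB stick 1 (new)  [load 7/31]
  22 → USB stick 1  [load 29/31]
  7 → USB stick 2 (new)  [load 7/31]
  4 → USB stick 2  [load 11/31]
  20 → USB stick 2  [load 31/31]
  7 → USB stick 3 (new)  [load 7/31]
  20 → USB stick 3  [load 27/31]
  8 → USB stick 4 (new)  [load 8/31]
  10 → USB stick 4  [load 18/31]
  8 → USB stick 4  [load 26/31]
  19 → USB stick 5 (new)  [load 19/31]
  20 → USB stick 6 (new)  [load 20/31]
  6 → USB stick 5  [load 25/31]
  10 → USB stick 6  [load 30/31]
6 USB sticks opened.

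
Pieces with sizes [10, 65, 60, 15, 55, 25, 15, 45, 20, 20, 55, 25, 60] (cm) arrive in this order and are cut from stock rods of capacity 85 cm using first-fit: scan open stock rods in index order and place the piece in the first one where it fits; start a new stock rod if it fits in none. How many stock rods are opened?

  10 → stock rod 1 (new)  [load 10/85]
  65 → stock rod 1  [load 75/85]
  60 → stock rod 2 (new)  [load 60/85]
  15 → stock rod 2  [load 75/85]
  55 → stock rod 3 (new)  [load 55/85]
  25 → stock rod 3  [load 80/85]
  15 → stock rod 4 (new)  [load 15/85]
  45 → stock rod 4  [load 60/85]
  20 → stock rod 4  [load 80/85]
  20 → stock rod 5 (new)  [load 20/85]
  55 → stock rod 5  [load 75/85]
  25 → stock rod 6 (new)  [load 25/85]
  60 → stock rod 6  [load 85/85]
6 stock rods opened.

6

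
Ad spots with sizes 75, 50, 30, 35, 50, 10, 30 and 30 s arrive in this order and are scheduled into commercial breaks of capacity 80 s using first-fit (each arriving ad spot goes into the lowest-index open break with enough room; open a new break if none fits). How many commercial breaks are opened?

4

  75 → break 1 (new)  [load 75/80]
  50 → break 2 (new)  [load 50/80]
  30 → break 2  [load 80/80]
  35 → break 3 (new)  [load 35/80]
  50 → break 4 (new)  [load 50/80]
  10 → break 3  [load 45/80]
  30 → break 3  [load 75/80]
  30 → break 4  [load 80/80]
4 commercial breaks opened.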